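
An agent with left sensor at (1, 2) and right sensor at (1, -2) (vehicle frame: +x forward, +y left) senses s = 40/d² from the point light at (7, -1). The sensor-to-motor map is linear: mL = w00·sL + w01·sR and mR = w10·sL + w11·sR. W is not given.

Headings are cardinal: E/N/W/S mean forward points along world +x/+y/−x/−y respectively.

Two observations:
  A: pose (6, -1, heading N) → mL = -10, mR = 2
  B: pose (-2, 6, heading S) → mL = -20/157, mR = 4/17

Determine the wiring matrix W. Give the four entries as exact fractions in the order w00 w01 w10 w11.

obs A: pose=(6,-1,N) → sL=4, sR=20, mL=-10, mR=2
obs B: pose=(-2,6,S) → sL=8/17, sR=40/157, mL=-20/157, mR=4/17
sensor matrix S = [[4, 20], [8/17, 40/157]]; det S = -22400/2669
solve [mL_A; mL_B] = S·[w00; w01] and [mR_A; mR_B] = S·[w10; w11]:
  w00 = 0, w01 = -1/2, w10 = 1/2, w11 = 0

0 -1/2 1/2 0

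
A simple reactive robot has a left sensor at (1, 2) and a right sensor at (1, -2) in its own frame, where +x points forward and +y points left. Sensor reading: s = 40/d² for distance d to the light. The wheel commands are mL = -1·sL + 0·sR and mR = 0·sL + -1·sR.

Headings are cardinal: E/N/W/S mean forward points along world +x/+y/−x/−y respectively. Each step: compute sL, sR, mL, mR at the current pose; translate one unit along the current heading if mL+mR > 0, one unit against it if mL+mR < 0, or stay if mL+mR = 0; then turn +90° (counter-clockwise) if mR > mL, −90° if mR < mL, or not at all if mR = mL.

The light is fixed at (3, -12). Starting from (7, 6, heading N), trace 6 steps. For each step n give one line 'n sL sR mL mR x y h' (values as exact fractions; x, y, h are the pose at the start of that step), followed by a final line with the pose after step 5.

n=0: pose=(7,6,N); sL=8/73, sR=40/397; mL=-8/73, mR=-40/397; mL+mR=-6096/28981 → advance -1; mR−mL=256/28981 → turn +1·90°
n=1: pose=(7,5,W); sL=20/117, sR=4/37; mL=-20/117, mR=-4/37; mL+mR=-1208/4329 → advance -1; mR−mL=272/4329 → turn +1·90°
n=2: pose=(8,5,S); sL=8/61, sR=8/53; mL=-8/61, mR=-8/53; mL+mR=-912/3233 → advance -1; mR−mL=-64/3233 → turn -1·90°
n=3: pose=(8,6,W); sL=5/34, sR=5/52; mL=-5/34, mR=-5/52; mL+mR=-215/884 → advance -1; mR−mL=45/884 → turn +1·90°
n=4: pose=(9,6,S); sL=40/353, sR=8/61; mL=-40/353, mR=-8/61; mL+mR=-5264/21533 → advance -1; mR−mL=-384/21533 → turn -1·90°
n=5: pose=(9,7,W); sL=20/157, sR=20/233; mL=-20/157, mR=-20/233; mL+mR=-7800/36581 → advance -1; mR−mL=1520/36581 → turn +1·90°

0 8/73 40/397 -8/73 -40/397 7 6 N
1 20/117 4/37 -20/117 -4/37 7 5 W
2 8/61 8/53 -8/61 -8/53 8 5 S
3 5/34 5/52 -5/34 -5/52 8 6 W
4 40/353 8/61 -40/353 -8/61 9 6 S
5 20/157 20/233 -20/157 -20/233 9 7 W
final 10 7 S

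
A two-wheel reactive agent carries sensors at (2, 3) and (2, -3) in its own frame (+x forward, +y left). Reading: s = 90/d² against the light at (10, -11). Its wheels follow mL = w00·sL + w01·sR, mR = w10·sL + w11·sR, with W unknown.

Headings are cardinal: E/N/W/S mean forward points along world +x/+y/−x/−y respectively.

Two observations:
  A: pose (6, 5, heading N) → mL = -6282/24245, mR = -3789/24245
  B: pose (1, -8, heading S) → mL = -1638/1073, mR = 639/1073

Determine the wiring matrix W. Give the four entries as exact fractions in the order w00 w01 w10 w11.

obs A: pose=(6,5,N) → sL=90/373, sR=18/65, mL=-6282/24245, mR=-3789/24245
obs B: pose=(1,-8,S) → sL=90/37, sR=18/29, mL=-1638/1073, mR=639/1073
sensor matrix S = [[90/373, 18/65], [90/37, 18/29]]; det S = -2725488/5202977
solve [mL_A; mL_B] = S·[w00; w01] and [mR_A; mR_B] = S·[w10; w11]:
  w00 = -1/2, w01 = -1/2, w10 = 1/2, w11 = -1

-1/2 -1/2 1/2 -1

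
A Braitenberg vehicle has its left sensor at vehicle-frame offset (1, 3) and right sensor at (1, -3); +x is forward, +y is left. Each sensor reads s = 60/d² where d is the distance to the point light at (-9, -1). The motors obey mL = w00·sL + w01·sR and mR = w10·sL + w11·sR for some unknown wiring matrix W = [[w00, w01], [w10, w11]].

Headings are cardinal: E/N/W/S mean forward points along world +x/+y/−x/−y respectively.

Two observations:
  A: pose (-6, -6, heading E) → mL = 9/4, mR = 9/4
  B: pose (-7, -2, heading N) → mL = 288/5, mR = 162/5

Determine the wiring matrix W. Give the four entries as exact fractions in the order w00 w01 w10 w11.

obs A: pose=(-6,-6,E) → sL=3, sR=3/4, mL=9/4, mR=9/4
obs B: pose=(-7,-2,N) → sL=60, sR=12/5, mL=288/5, mR=162/5
sensor matrix S = [[3, 3/4], [60, 12/5]]; det S = -189/5
solve [mL_A; mL_B] = S·[w00; w01] and [mR_A; mR_B] = S·[w10; w11]:
  w00 = 1, w01 = -1, w10 = 1/2, w11 = 1

1 -1 1/2 1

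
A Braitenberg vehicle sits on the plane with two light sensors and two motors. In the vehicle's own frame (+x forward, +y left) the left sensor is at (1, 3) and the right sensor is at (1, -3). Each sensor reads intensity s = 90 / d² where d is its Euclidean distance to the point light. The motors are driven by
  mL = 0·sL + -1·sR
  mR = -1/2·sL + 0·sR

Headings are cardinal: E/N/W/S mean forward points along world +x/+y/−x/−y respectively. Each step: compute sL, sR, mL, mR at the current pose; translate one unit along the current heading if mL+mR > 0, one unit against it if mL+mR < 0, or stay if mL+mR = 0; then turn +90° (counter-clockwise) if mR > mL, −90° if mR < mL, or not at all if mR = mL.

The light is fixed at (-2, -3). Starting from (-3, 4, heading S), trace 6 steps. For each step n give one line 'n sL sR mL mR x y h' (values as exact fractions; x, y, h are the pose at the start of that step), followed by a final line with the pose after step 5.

n=0: pose=(-3,4,S); sL=9/4, sR=45/26; mL=-45/26, mR=-9/8; mL+mR=-297/104 → advance -1; mR−mL=63/104 → turn +1·90°
n=1: pose=(-3,5,E); sL=90/121, sR=18/5; mL=-18/5, mR=-45/121; mL+mR=-2403/605 → advance -1; mR−mL=1953/605 → turn +1·90°
n=2: pose=(-4,5,N); sL=45/53, sR=45/41; mL=-45/41, mR=-45/106; mL+mR=-6615/4346 → advance -1; mR−mL=2925/4346 → turn +1·90°
n=3: pose=(-4,4,W); sL=18/5, sR=90/109; mL=-90/109, mR=-9/5; mL+mR=-1431/545 → advance -1; mR−mL=-531/545 → turn -1·90°
n=4: pose=(-3,4,N); sL=9/8, sR=45/34; mL=-45/34, mR=-9/16; mL+mR=-513/272 → advance -1; mR−mL=207/272 → turn +1·90°
n=5: pose=(-3,3,W); sL=90/13, sR=18/17; mL=-18/17, mR=-45/13; mL+mR=-999/221 → advance -1; mR−mL=-531/221 → turn -1·90°

0 9/4 45/26 -45/26 -9/8 -3 4 S
1 90/121 18/5 -18/5 -45/121 -3 5 E
2 45/53 45/41 -45/41 -45/106 -4 5 N
3 18/5 90/109 -90/109 -9/5 -4 4 W
4 9/8 45/34 -45/34 -9/16 -3 4 N
5 90/13 18/17 -18/17 -45/13 -3 3 W
final -2 3 N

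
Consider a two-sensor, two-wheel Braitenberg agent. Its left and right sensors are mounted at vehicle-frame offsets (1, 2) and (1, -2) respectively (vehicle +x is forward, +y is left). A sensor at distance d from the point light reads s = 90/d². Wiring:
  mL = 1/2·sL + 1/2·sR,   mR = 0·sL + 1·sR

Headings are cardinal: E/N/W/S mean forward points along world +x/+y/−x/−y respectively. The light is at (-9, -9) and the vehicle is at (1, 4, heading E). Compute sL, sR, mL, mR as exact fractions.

45/173 45/121 6615/20933 45/121

left sensor world pos  = (2, 6); dL² = 346
right sensor world pos = (2, 2); dR² = 242
sL = 90/346 = 45/173
sR = 90/242 = 45/121
mL = 1/2·sL + 1/2·sR = 6615/20933
mR = 0·sL + 1·sR = 45/121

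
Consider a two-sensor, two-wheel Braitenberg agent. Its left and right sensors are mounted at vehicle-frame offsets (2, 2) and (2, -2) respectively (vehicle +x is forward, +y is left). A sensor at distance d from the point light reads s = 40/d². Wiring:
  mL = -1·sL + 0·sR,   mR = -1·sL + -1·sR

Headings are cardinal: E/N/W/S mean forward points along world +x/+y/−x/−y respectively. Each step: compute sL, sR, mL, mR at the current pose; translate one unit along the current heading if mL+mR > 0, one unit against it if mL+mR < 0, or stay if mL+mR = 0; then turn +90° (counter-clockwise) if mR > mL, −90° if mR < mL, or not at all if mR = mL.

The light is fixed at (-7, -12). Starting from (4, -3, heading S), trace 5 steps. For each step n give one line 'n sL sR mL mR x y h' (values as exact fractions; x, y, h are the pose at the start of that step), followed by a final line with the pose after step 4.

n=0: pose=(4,-3,S); sL=20/109, sR=4/13; mL=-20/109, mR=-696/1417; mL+mR=-956/1417 → advance -1; mR−mL=-4/13 → turn -1·90°
n=1: pose=(4,-2,W); sL=8/29, sR=8/45; mL=-8/29, mR=-592/1305; mL+mR=-952/1305 → advance -1; mR−mL=-8/45 → turn -1·90°
n=2: pose=(5,-2,N); sL=10/61, sR=2/17; mL=-10/61, mR=-292/1037; mL+mR=-462/1037 → advance -1; mR−mL=-2/17 → turn -1·90°
n=3: pose=(5,-3,E); sL=40/317, sR=8/49; mL=-40/317, mR=-4496/15533; mL+mR=-6456/15533 → advance -1; mR−mL=-8/49 → turn -1·90°
n=4: pose=(4,-3,S); sL=20/109, sR=4/13; mL=-20/109, mR=-696/1417; mL+mR=-956/1417 → advance -1; mR−mL=-4/13 → turn -1·90°

0 20/109 4/13 -20/109 -696/1417 4 -3 S
1 8/29 8/45 -8/29 -592/1305 4 -2 W
2 10/61 2/17 -10/61 -292/1037 5 -2 N
3 40/317 8/49 -40/317 -4496/15533 5 -3 E
4 20/109 4/13 -20/109 -696/1417 4 -3 S
final 4 -2 W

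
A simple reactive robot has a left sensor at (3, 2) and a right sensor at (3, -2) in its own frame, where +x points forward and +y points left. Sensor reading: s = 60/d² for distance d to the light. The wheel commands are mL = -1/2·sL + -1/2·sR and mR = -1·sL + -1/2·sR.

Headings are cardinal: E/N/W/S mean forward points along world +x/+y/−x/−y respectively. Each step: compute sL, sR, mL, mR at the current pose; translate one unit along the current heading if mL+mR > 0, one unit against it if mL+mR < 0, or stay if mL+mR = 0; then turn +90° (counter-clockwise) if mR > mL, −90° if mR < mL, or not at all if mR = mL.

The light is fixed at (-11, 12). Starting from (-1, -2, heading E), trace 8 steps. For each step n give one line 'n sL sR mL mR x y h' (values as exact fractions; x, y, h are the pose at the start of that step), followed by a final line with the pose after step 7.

n=0: pose=(-1,-2,E); sL=60/313, sR=12/85; mL=-4428/26605, mR=-6978/26605; mL+mR=-11406/26605 → advance -1; mR−mL=-30/313 → turn -1·90°
n=1: pose=(-2,-2,S); sL=6/41, sR=30/169; mL=-1122/6929, mR=-1629/6929; mL+mR=-2751/6929 → advance -1; mR−mL=-3/41 → turn -1·90°
n=2: pose=(-2,-1,W); sL=20/87, sR=60/157; mL=-4180/13659, mR=-5750/13659; mL+mR=-3310/4553 → advance -1; mR−mL=-10/87 → turn -1·90°
n=3: pose=(-1,-1,N); sL=15/41, sR=15/61; mL=-765/2501, mR=-2445/5002; mL+mR=-3975/5002 → advance -1; mR−mL=-15/82 → turn -1·90°
n=4: pose=(-1,-2,E); sL=60/313, sR=12/85; mL=-4428/26605, mR=-6978/26605; mL+mR=-11406/26605 → advance -1; mR−mL=-30/313 → turn -1·90°
n=5: pose=(-2,-2,S); sL=6/41, sR=30/169; mL=-1122/6929, mR=-1629/6929; mL+mR=-2751/6929 → advance -1; mR−mL=-3/41 → turn -1·90°
n=6: pose=(-2,-1,W); sL=20/87, sR=60/157; mL=-4180/13659, mR=-5750/13659; mL+mR=-3310/4553 → advance -1; mR−mL=-10/87 → turn -1·90°
n=7: pose=(-1,-1,N); sL=15/41, sR=15/61; mL=-765/2501, mR=-2445/5002; mL+mR=-3975/5002 → advance -1; mR−mL=-15/82 → turn -1·90°

0 60/313 12/85 -4428/26605 -6978/26605 -1 -2 E
1 6/41 30/169 -1122/6929 -1629/6929 -2 -2 S
2 20/87 60/157 -4180/13659 -5750/13659 -2 -1 W
3 15/41 15/61 -765/2501 -2445/5002 -1 -1 N
4 60/313 12/85 -4428/26605 -6978/26605 -1 -2 E
5 6/41 30/169 -1122/6929 -1629/6929 -2 -2 S
6 20/87 60/157 -4180/13659 -5750/13659 -2 -1 W
7 15/41 15/61 -765/2501 -2445/5002 -1 -1 N
final -1 -2 E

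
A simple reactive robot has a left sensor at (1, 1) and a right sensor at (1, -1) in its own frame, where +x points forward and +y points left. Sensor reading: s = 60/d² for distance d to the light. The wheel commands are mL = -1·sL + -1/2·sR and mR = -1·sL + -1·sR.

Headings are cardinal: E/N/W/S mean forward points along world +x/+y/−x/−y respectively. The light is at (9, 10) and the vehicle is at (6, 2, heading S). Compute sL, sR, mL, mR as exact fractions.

12/17 60/97 -1674/1649 -2184/1649

left sensor world pos  = (7, 1); dL² = 85
right sensor world pos = (5, 1); dR² = 97
sL = 60/85 = 12/17
sR = 60/97 = 60/97
mL = -1·sL + -1/2·sR = -1674/1649
mR = -1·sL + -1·sR = -2184/1649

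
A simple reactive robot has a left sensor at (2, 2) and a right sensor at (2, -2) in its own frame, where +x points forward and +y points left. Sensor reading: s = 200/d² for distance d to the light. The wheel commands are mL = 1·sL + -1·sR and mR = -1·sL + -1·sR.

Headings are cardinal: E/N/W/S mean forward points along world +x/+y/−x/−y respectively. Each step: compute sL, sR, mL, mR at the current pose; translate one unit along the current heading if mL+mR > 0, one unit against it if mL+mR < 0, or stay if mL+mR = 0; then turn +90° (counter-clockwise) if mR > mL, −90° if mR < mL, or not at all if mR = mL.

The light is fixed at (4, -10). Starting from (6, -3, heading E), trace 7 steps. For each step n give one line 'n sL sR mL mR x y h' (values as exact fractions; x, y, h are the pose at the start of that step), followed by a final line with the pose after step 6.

n=0: pose=(6,-3,E); sL=200/97, sR=200/41; mL=-11200/3977, mR=-27600/3977; mL+mR=-400/41 → advance -1; mR−mL=-400/97 → turn -1·90°
n=1: pose=(5,-3,S); sL=100/17, sR=100/13; mL=-400/221, mR=-3000/221; mL+mR=-200/13 → advance -1; mR−mL=-200/17 → turn -1·90°
n=2: pose=(5,-2,W); sL=200/37, sR=200/101; mL=12800/3737, mR=-27600/3737; mL+mR=-400/101 → advance -1; mR−mL=-400/37 → turn -1·90°
n=3: pose=(6,-2,N); sL=2, sR=50/29; mL=8/29, mR=-108/29; mL+mR=-100/29 → advance -1; mR−mL=-4 → turn -1·90°
n=4: pose=(6,-3,E); sL=200/97, sR=200/41; mL=-11200/3977, mR=-27600/3977; mL+mR=-400/41 → advance -1; mR−mL=-400/97 → turn -1·90°
n=5: pose=(5,-3,S); sL=100/17, sR=100/13; mL=-400/221, mR=-3000/221; mL+mR=-200/13 → advance -1; mR−mL=-200/17 → turn -1·90°
n=6: pose=(5,-2,W); sL=200/37, sR=200/101; mL=12800/3737, mR=-27600/3737; mL+mR=-400/101 → advance -1; mR−mL=-400/37 → turn -1·90°

0 200/97 200/41 -11200/3977 -27600/3977 6 -3 E
1 100/17 100/13 -400/221 -3000/221 5 -3 S
2 200/37 200/101 12800/3737 -27600/3737 5 -2 W
3 2 50/29 8/29 -108/29 6 -2 N
4 200/97 200/41 -11200/3977 -27600/3977 6 -3 E
5 100/17 100/13 -400/221 -3000/221 5 -3 S
6 200/37 200/101 12800/3737 -27600/3737 5 -2 W
final 6 -2 N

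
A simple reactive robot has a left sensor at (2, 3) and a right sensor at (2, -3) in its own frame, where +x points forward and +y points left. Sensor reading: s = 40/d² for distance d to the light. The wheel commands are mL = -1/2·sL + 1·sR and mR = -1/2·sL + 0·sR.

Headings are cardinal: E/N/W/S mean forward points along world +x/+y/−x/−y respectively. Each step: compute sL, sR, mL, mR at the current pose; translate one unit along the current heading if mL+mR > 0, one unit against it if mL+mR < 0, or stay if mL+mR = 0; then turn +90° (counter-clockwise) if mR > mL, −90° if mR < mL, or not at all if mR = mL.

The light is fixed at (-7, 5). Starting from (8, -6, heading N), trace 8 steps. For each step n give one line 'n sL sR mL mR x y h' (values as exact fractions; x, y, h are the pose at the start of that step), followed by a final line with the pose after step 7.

n=0: pose=(8,-6,N); sL=8/45, sR=8/81; mL=4/405, mR=-4/45; mL+mR=-32/405 → advance -1; mR−mL=-8/81 → turn -1·90°
n=1: pose=(8,-7,E); sL=4/37, sR=20/257; mL=226/9509, mR=-2/37; mL+mR=-288/9509 → advance -1; mR−mL=-20/257 → turn -1·90°
n=2: pose=(7,-7,S); sL=8/97, sR=40/317; mL=2612/30749, mR=-4/97; mL+mR=1344/30749 → advance +1; mR−mL=-40/317 → turn -1·90°
n=3: pose=(7,-8,W); sL=1/10, sR=10/61; mL=139/1220, mR=-1/20; mL+mR=39/610 → advance +1; mR−mL=-10/61 → turn -1·90°
n=4: pose=(6,-8,N); sL=40/221, sR=40/377; mL=100/6409, mR=-20/221; mL+mR=-480/6409 → advance -1; mR−mL=-40/377 → turn -1·90°
n=5: pose=(6,-9,E); sL=20/173, sR=20/257; mL=890/44461, mR=-10/173; mL+mR=-1680/44461 → advance -1; mR−mL=-20/257 → turn -1·90°
n=6: pose=(5,-9,S); sL=40/481, sR=40/337; mL=12500/162097, mR=-20/481; mL+mR=5760/162097 → advance +1; mR−mL=-40/337 → turn -1·90°
n=7: pose=(5,-10,W); sL=5/53, sR=10/61; mL=755/6466, mR=-5/106; mL+mR=225/3233 → advance +1; mR−mL=-10/61 → turn -1·90°

0 8/45 8/81 4/405 -4/45 8 -6 N
1 4/37 20/257 226/9509 -2/37 8 -7 E
2 8/97 40/317 2612/30749 -4/97 7 -7 S
3 1/10 10/61 139/1220 -1/20 7 -8 W
4 40/221 40/377 100/6409 -20/221 6 -8 N
5 20/173 20/257 890/44461 -10/173 6 -9 E
6 40/481 40/337 12500/162097 -20/481 5 -9 S
7 5/53 10/61 755/6466 -5/106 5 -10 W
final 4 -10 N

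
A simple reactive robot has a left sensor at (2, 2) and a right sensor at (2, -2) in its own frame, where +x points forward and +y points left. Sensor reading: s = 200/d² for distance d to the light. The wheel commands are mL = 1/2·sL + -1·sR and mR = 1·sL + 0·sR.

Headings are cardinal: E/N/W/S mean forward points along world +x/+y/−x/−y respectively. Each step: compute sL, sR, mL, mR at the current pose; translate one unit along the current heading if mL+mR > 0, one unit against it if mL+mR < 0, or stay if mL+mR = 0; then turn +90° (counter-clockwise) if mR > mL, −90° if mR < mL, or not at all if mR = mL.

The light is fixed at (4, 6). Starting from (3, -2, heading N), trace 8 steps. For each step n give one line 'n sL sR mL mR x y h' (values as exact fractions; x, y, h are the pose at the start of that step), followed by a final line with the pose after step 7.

0 40/9 200/37 -1060/333 40/9 3 -2 N
1 20/9 100/17 -730/153 20/9 3 -1 W
2 40/17 40/17 -20/17 40/17 4 -1 S
3 5 25/13 15/26 5 4 -2 E
4 200/37 40/9 -580/333 200/37 5 -2 N
5 100/41 100/13 -3450/533 100/41 5 -1 W
6 200/97 200/81 -11300/7857 200/97 6 -1 S
7 50/13 50/29 75/377 50/13 6 -2 E
final 7 -2 N

n=0: pose=(3,-2,N); sL=40/9, sR=200/37; mL=-1060/333, mR=40/9; mL+mR=140/111 → advance +1; mR−mL=2540/333 → turn +1·90°
n=1: pose=(3,-1,W); sL=20/9, sR=100/17; mL=-730/153, mR=20/9; mL+mR=-130/51 → advance -1; mR−mL=1070/153 → turn +1·90°
n=2: pose=(4,-1,S); sL=40/17, sR=40/17; mL=-20/17, mR=40/17; mL+mR=20/17 → advance +1; mR−mL=60/17 → turn +1·90°
n=3: pose=(4,-2,E); sL=5, sR=25/13; mL=15/26, mR=5; mL+mR=145/26 → advance +1; mR−mL=115/26 → turn +1·90°
n=4: pose=(5,-2,N); sL=200/37, sR=40/9; mL=-580/333, mR=200/37; mL+mR=1220/333 → advance +1; mR−mL=2380/333 → turn +1·90°
n=5: pose=(5,-1,W); sL=100/41, sR=100/13; mL=-3450/533, mR=100/41; mL+mR=-2150/533 → advance -1; mR−mL=4750/533 → turn +1·90°
n=6: pose=(6,-1,S); sL=200/97, sR=200/81; mL=-11300/7857, mR=200/97; mL+mR=4900/7857 → advance +1; mR−mL=27500/7857 → turn +1·90°
n=7: pose=(6,-2,E); sL=50/13, sR=50/29; mL=75/377, mR=50/13; mL+mR=1525/377 → advance +1; mR−mL=1375/377 → turn +1·90°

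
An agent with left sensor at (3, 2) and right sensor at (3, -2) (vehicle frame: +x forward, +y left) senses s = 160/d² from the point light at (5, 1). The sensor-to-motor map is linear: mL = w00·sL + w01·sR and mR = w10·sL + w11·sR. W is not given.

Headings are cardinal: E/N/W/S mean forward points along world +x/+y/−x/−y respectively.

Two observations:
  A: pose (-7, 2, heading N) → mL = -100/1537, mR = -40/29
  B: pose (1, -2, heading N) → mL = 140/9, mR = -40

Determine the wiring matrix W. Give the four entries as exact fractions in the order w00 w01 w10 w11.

-1 1/2 0 -1

obs A: pose=(-7,2,N) → sL=40/53, sR=40/29, mL=-100/1537, mR=-40/29
obs B: pose=(1,-2,N) → sL=40/9, sR=40, mL=140/9, mR=-40
sensor matrix S = [[40/53, 40/29], [40/9, 40]]; det S = 332800/13833
solve [mL_A; mL_B] = S·[w00; w01] and [mR_A; mR_B] = S·[w10; w11]:
  w00 = -1, w01 = 1/2, w10 = 0, w11 = -1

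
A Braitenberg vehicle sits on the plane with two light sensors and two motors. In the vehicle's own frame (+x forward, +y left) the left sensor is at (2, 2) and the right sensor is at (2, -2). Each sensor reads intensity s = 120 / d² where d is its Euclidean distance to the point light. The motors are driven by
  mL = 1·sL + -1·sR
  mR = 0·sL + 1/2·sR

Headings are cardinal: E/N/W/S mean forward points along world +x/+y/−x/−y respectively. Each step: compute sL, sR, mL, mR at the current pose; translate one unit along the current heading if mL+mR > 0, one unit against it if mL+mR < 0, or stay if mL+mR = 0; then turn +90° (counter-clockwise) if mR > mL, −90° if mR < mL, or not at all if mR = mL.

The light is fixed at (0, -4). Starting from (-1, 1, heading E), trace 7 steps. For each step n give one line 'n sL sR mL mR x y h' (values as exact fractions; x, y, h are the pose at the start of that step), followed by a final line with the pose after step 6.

n=0: pose=(-1,1,E); sL=12/5, sR=12; mL=-48/5, mR=6; mL+mR=-18/5 → advance -1; mR−mL=78/5 → turn +1·90°
n=1: pose=(-2,1,N); sL=24/13, sR=120/49; mL=-384/637, mR=60/49; mL+mR=396/637 → advance +1; mR−mL=1164/637 → turn +1·90°
n=2: pose=(-2,2,W); sL=15/4, sR=3/2; mL=9/4, mR=3/4; mL+mR=3 → advance +1; mR−mL=-3/2 → turn -1·90°
n=3: pose=(-3,2,N); sL=120/89, sR=24/13; mL=-576/1157, mR=12/13; mL+mR=492/1157 → advance +1; mR−mL=1644/1157 → turn +1·90°
n=4: pose=(-3,3,W); sL=12/5, sR=60/53; mL=336/265, mR=30/53; mL+mR=486/265 → advance +1; mR−mL=-186/265 → turn -1·90°
n=5: pose=(-4,3,N); sL=40/39, sR=24/17; mL=-256/663, mR=12/17; mL+mR=212/663 → advance +1; mR−mL=724/663 → turn +1·90°
n=6: pose=(-4,4,W); sL=5/3, sR=15/17; mL=40/51, mR=15/34; mL+mR=125/102 → advance +1; mR−mL=-35/102 → turn -1·90°

0 12/5 12 -48/5 6 -1 1 E
1 24/13 120/49 -384/637 60/49 -2 1 N
2 15/4 3/2 9/4 3/4 -2 2 W
3 120/89 24/13 -576/1157 12/13 -3 2 N
4 12/5 60/53 336/265 30/53 -3 3 W
5 40/39 24/17 -256/663 12/17 -4 3 N
6 5/3 15/17 40/51 15/34 -4 4 W
final -5 4 N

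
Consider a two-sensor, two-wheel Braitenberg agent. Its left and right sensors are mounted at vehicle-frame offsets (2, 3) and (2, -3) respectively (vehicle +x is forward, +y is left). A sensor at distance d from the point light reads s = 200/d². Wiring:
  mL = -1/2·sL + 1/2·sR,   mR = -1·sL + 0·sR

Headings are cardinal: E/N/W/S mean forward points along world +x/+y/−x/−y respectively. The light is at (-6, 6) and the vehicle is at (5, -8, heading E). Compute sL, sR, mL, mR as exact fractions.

20/29 100/229 -840/6641 -20/29

left sensor world pos  = (7, -5); dL² = 290
right sensor world pos = (7, -11); dR² = 458
sL = 200/290 = 20/29
sR = 200/458 = 100/229
mL = -1/2·sL + 1/2·sR = -840/6641
mR = -1·sL + 0·sR = -20/29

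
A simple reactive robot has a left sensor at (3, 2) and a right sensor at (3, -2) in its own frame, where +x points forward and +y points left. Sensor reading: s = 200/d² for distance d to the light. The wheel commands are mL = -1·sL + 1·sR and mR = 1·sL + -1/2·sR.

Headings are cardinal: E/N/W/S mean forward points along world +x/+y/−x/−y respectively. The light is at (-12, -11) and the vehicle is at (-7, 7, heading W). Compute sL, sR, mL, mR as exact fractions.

left sensor world pos  = (-10, 5); dL² = 260
right sensor world pos = (-10, 9); dR² = 404
sL = 200/260 = 10/13
sR = 200/404 = 50/101
mL = -1·sL + 1·sR = -360/1313
mR = 1·sL + -1/2·sR = 685/1313

10/13 50/101 -360/1313 685/1313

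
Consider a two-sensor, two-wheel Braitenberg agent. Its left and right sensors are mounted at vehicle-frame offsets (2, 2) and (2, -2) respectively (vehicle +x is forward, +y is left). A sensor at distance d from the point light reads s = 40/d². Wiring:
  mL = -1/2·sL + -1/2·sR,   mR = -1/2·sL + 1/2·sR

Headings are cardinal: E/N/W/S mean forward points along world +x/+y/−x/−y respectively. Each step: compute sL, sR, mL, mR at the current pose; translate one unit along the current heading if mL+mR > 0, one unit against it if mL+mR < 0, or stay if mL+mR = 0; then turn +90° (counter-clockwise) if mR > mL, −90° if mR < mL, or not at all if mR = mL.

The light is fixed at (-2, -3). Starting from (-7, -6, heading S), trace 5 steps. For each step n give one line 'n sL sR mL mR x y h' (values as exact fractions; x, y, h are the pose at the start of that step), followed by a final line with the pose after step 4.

0 20/17 20/37 -540/629 -200/629 -7 -6 S
1 40/9 8/5 -136/45 -64/45 -7 -5 E
2 5/8 5/2 -25/16 15/16 -8 -5 N
3 40/89 8/13 -616/1157 96/1157 -8 -6 W
4 20/17 20/37 -540/629 -200/629 -7 -6 S
final -7 -5 E

n=0: pose=(-7,-6,S); sL=20/17, sR=20/37; mL=-540/629, mR=-200/629; mL+mR=-20/17 → advance -1; mR−mL=20/37 → turn +1·90°
n=1: pose=(-7,-5,E); sL=40/9, sR=8/5; mL=-136/45, mR=-64/45; mL+mR=-40/9 → advance -1; mR−mL=8/5 → turn +1·90°
n=2: pose=(-8,-5,N); sL=5/8, sR=5/2; mL=-25/16, mR=15/16; mL+mR=-5/8 → advance -1; mR−mL=5/2 → turn +1·90°
n=3: pose=(-8,-6,W); sL=40/89, sR=8/13; mL=-616/1157, mR=96/1157; mL+mR=-40/89 → advance -1; mR−mL=8/13 → turn +1·90°
n=4: pose=(-7,-6,S); sL=20/17, sR=20/37; mL=-540/629, mR=-200/629; mL+mR=-20/17 → advance -1; mR−mL=20/37 → turn +1·90°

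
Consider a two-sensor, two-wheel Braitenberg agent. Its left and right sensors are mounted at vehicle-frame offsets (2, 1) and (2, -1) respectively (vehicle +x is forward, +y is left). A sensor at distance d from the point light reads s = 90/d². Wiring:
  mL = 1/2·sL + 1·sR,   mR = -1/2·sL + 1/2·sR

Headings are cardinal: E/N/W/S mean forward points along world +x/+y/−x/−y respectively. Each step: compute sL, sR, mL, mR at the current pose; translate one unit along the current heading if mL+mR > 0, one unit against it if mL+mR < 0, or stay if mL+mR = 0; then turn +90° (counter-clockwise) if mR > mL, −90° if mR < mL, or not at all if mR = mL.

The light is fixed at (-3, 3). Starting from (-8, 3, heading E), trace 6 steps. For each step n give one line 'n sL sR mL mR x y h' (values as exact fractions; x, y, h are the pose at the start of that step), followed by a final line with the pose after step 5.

0 9 9 27/2 0 -8 3 E
1 90/13 90/29 2475/377 -720/377 -7 3 S
2 9/4 5/2 29/8 1/8 -7 2 W
3 90/37 90/17 4095/629 900/629 -8 2 N
4 9 9 27/2 0 -8 3 E
5 90/13 90/29 2475/377 -720/377 -7 3 S
final -7 2 W

n=0: pose=(-8,3,E); sL=9, sR=9; mL=27/2, mR=0; mL+mR=27/2 → advance +1; mR−mL=-27/2 → turn -1·90°
n=1: pose=(-7,3,S); sL=90/13, sR=90/29; mL=2475/377, mR=-720/377; mL+mR=135/29 → advance +1; mR−mL=-3195/377 → turn -1·90°
n=2: pose=(-7,2,W); sL=9/4, sR=5/2; mL=29/8, mR=1/8; mL+mR=15/4 → advance +1; mR−mL=-7/2 → turn -1·90°
n=3: pose=(-8,2,N); sL=90/37, sR=90/17; mL=4095/629, mR=900/629; mL+mR=135/17 → advance +1; mR−mL=-3195/629 → turn -1·90°
n=4: pose=(-8,3,E); sL=9, sR=9; mL=27/2, mR=0; mL+mR=27/2 → advance +1; mR−mL=-27/2 → turn -1·90°
n=5: pose=(-7,3,S); sL=90/13, sR=90/29; mL=2475/377, mR=-720/377; mL+mR=135/29 → advance +1; mR−mL=-3195/377 → turn -1·90°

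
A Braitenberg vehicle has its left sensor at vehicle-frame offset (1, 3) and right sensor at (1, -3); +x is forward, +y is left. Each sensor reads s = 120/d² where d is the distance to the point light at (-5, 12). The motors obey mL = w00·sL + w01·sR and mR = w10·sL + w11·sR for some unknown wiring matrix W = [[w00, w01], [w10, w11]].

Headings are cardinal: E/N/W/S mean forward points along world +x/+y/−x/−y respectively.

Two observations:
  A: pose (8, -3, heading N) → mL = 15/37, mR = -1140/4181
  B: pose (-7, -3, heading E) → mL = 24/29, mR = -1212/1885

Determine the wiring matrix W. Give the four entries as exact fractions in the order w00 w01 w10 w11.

obs A: pose=(8,-3,N) → sL=15/37, sR=30/113, mL=15/37, mR=-1140/4181
obs B: pose=(-7,-3,E) → sL=24/29, sR=24/65, mL=24/29, mR=-1212/1885
sensor matrix S = [[15/37, 30/113], [24/29, 24/65]]; det S = -110376/1576237
solve [mL_A; mL_B] = S·[w00; w01] and [mR_A; mR_B] = S·[w10; w11]:
  w00 = 1, w01 = 0, w10 = -1, w11 = 1/2

1 0 -1 1/2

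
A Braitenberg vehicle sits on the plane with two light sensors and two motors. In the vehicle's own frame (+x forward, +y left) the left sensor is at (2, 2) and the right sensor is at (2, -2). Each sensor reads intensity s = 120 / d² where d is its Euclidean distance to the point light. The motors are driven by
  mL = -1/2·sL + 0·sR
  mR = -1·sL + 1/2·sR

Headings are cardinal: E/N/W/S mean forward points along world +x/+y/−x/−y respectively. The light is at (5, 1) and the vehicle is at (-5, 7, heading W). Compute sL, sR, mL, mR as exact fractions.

3/4 15/26 -3/8 -6/13

left sensor world pos  = (-7, 5); dL² = 160
right sensor world pos = (-7, 9); dR² = 208
sL = 120/160 = 3/4
sR = 120/208 = 15/26
mL = -1/2·sL + 0·sR = -3/8
mR = -1·sL + 1/2·sR = -6/13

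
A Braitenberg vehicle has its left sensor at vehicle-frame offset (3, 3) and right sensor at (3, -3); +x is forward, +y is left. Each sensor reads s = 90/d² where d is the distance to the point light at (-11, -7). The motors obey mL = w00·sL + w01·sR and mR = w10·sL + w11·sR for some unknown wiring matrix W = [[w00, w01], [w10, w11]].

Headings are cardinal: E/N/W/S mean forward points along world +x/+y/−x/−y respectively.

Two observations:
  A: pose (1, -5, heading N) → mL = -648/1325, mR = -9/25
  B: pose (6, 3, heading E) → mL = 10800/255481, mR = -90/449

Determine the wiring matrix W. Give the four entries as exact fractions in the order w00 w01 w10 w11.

-1 1 0 -1

obs A: pose=(1,-5,N) → sL=45/53, sR=9/25, mL=-648/1325, mR=-9/25
obs B: pose=(6,3,E) → sL=90/569, sR=90/449, mL=10800/255481, mR=-90/449
sensor matrix S = [[45/53, 9/25], [90/569, 90/449]]; det S = 7667136/67702465
solve [mL_A; mL_B] = S·[w00; w01] and [mR_A; mR_B] = S·[w10; w11]:
  w00 = -1, w01 = 1, w10 = 0, w11 = -1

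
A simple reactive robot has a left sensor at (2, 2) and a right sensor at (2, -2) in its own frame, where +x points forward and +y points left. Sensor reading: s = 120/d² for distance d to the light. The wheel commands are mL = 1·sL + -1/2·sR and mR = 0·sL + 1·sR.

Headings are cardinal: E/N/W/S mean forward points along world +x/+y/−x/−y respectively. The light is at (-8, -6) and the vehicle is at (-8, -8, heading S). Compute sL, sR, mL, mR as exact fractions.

6 6 3 6

left sensor world pos  = (-6, -10); dL² = 20
right sensor world pos = (-10, -10); dR² = 20
sL = 120/20 = 6
sR = 120/20 = 6
mL = 1·sL + -1/2·sR = 3
mR = 0·sL + 1·sR = 6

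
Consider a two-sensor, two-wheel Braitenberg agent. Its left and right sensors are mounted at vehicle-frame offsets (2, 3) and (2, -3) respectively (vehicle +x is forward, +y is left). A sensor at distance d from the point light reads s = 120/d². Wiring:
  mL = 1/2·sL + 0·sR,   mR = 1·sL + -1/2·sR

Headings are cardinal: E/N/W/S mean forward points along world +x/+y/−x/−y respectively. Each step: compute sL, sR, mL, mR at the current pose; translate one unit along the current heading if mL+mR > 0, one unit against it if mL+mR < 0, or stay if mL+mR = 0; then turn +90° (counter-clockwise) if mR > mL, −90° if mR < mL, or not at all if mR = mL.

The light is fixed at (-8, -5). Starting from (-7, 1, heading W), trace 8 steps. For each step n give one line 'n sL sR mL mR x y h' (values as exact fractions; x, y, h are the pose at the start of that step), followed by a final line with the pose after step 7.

0 12 60/41 6 462/41 -7 1 W
1 24/5 24/5 12/5 12/5 -8 1 S
2 20/3 20/3 10/3 10/3 -8 0 S
3 120/13 120/13 60/13 60/13 -8 -1 S
4 12 12 6 6 -8 -2 S
5 40/3 40/3 20/3 20/3 -8 -3 S
6 12 12 6 6 -8 -4 S
7 120/13 120/13 60/13 60/13 -8 -5 S
final -8 -6 S

n=0: pose=(-7,1,W); sL=12, sR=60/41; mL=6, mR=462/41; mL+mR=708/41 → advance +1; mR−mL=216/41 → turn +1·90°
n=1: pose=(-8,1,S); sL=24/5, sR=24/5; mL=12/5, mR=12/5; mL+mR=24/5 → advance +1; mR−mL=0 → turn +0·90°
n=2: pose=(-8,0,S); sL=20/3, sR=20/3; mL=10/3, mR=10/3; mL+mR=20/3 → advance +1; mR−mL=0 → turn +0·90°
n=3: pose=(-8,-1,S); sL=120/13, sR=120/13; mL=60/13, mR=60/13; mL+mR=120/13 → advance +1; mR−mL=0 → turn +0·90°
n=4: pose=(-8,-2,S); sL=12, sR=12; mL=6, mR=6; mL+mR=12 → advance +1; mR−mL=0 → turn +0·90°
n=5: pose=(-8,-3,S); sL=40/3, sR=40/3; mL=20/3, mR=20/3; mL+mR=40/3 → advance +1; mR−mL=0 → turn +0·90°
n=6: pose=(-8,-4,S); sL=12, sR=12; mL=6, mR=6; mL+mR=12 → advance +1; mR−mL=0 → turn +0·90°
n=7: pose=(-8,-5,S); sL=120/13, sR=120/13; mL=60/13, mR=60/13; mL+mR=120/13 → advance +1; mR−mL=0 → turn +0·90°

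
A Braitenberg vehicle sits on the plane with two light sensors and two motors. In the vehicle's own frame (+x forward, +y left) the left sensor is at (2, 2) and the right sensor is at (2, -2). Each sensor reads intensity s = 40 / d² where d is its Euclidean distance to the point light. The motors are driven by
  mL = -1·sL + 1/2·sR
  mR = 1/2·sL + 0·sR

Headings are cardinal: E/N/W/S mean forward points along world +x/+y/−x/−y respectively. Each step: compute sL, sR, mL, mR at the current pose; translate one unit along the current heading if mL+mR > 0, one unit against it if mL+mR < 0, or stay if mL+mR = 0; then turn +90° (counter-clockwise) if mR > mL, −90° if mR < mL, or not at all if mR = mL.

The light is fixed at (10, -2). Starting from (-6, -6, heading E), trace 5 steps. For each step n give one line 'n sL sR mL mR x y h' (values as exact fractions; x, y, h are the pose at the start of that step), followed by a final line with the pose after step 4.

n=0: pose=(-6,-6,E); sL=1/5, sR=5/29; mL=-33/290, mR=1/10; mL+mR=-2/145 → advance -1; mR−mL=31/145 → turn +1·90°
n=1: pose=(-7,-6,N); sL=8/73, sR=40/229; mL=-372/16717, mR=4/73; mL+mR=544/16717 → advance +1; mR−mL=1288/16717 → turn +1·90°
n=2: pose=(-7,-5,W); sL=20/193, sR=20/181; mL=-1690/34933, mR=10/193; mL+mR=120/34933 → advance +1; mR−mL=3500/34933 → turn +1·90°
n=3: pose=(-8,-5,S); sL=40/281, sR=8/85; mL=-2276/23885, mR=20/281; mL+mR=-576/23885 → advance -1; mR−mL=3976/23885 → turn +1·90°
n=4: pose=(-8,-4,E); sL=5/32, sR=5/34; mL=-45/544, mR=5/64; mL+mR=-5/1088 → advance -1; mR−mL=175/1088 → turn +1·90°

0 1/5 5/29 -33/290 1/10 -6 -6 E
1 8/73 40/229 -372/16717 4/73 -7 -6 N
2 20/193 20/181 -1690/34933 10/193 -7 -5 W
3 40/281 8/85 -2276/23885 20/281 -8 -5 S
4 5/32 5/34 -45/544 5/64 -8 -4 E
final -9 -4 N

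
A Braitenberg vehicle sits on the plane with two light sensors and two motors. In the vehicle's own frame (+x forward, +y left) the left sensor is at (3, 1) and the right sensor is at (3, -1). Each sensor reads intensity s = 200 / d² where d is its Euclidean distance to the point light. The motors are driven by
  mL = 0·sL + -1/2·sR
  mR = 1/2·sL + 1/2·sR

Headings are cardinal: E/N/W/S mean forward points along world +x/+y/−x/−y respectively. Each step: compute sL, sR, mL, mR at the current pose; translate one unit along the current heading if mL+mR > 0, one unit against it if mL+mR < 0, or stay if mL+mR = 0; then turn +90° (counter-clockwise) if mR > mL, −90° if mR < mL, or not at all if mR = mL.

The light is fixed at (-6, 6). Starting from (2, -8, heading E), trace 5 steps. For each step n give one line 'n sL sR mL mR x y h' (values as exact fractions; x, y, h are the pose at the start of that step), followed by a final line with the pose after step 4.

0 20/29 100/173 -50/173 3180/5017 2 -8 E
1 40/37 200/221 -100/221 8120/8177 3 -8 N
2 25/29 10/9 -5/9 515/522 3 -7 W
3 200/337 40/61 -20/61 12840/20557 2 -7 S
4 20/29 100/173 -50/173 3180/5017 2 -8 E
final 3 -8 N

n=0: pose=(2,-8,E); sL=20/29, sR=100/173; mL=-50/173, mR=3180/5017; mL+mR=10/29 → advance +1; mR−mL=4630/5017 → turn +1·90°
n=1: pose=(3,-8,N); sL=40/37, sR=200/221; mL=-100/221, mR=8120/8177; mL+mR=20/37 → advance +1; mR−mL=11820/8177 → turn +1·90°
n=2: pose=(3,-7,W); sL=25/29, sR=10/9; mL=-5/9, mR=515/522; mL+mR=25/58 → advance +1; mR−mL=805/522 → turn +1·90°
n=3: pose=(2,-7,S); sL=200/337, sR=40/61; mL=-20/61, mR=12840/20557; mL+mR=100/337 → advance +1; mR−mL=19580/20557 → turn +1·90°
n=4: pose=(2,-8,E); sL=20/29, sR=100/173; mL=-50/173, mR=3180/5017; mL+mR=10/29 → advance +1; mR−mL=4630/5017 → turn +1·90°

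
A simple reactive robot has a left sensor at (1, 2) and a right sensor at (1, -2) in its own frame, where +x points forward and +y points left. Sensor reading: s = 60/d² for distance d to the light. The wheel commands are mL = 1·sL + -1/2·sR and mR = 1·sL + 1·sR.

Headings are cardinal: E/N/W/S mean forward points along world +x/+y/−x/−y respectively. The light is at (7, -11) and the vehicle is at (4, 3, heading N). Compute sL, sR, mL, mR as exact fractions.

left sensor world pos  = (2, 4); dL² = 250
right sensor world pos = (6, 4); dR² = 226
sL = 60/250 = 6/25
sR = 60/226 = 30/113
mL = 1·sL + -1/2·sR = 303/2825
mR = 1·sL + 1·sR = 1428/2825

6/25 30/113 303/2825 1428/2825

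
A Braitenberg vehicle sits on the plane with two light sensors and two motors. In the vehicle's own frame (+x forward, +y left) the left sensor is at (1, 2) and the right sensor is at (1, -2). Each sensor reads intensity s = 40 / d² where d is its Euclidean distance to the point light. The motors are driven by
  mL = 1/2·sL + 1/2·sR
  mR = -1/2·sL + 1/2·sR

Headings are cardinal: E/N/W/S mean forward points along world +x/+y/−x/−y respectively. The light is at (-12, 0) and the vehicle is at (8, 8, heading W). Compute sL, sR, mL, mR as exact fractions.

left sensor world pos  = (7, 6); dL² = 397
right sensor world pos = (7, 10); dR² = 461
sL = 40/397 = 40/397
sR = 40/461 = 40/461
mL = 1/2·sL + 1/2·sR = 17160/183017
mR = -1/2·sL + 1/2·sR = -1280/183017

40/397 40/461 17160/183017 -1280/183017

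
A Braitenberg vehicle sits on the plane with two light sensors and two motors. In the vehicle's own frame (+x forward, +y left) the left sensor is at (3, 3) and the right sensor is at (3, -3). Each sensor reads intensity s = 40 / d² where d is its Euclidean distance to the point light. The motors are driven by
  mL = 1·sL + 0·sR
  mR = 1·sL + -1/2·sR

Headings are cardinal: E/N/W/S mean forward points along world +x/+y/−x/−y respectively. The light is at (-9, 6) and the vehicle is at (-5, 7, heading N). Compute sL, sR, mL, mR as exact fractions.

40/17 8/13 40/17 452/221

left sensor world pos  = (-8, 10); dL² = 17
right sensor world pos = (-2, 10); dR² = 65
sL = 40/17 = 40/17
sR = 40/65 = 8/13
mL = 1·sL + 0·sR = 40/17
mR = 1·sL + -1/2·sR = 452/221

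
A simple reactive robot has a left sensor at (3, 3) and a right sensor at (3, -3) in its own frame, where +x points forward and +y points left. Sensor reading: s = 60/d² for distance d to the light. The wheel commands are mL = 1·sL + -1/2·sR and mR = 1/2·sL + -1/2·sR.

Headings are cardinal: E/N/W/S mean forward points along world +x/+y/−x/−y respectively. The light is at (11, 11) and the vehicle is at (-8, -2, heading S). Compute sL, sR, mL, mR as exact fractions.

15/128 3/37 363/4736 171/9472

left sensor world pos  = (-5, -5); dL² = 512
right sensor world pos = (-11, -5); dR² = 740
sL = 60/512 = 15/128
sR = 60/740 = 3/37
mL = 1·sL + -1/2·sR = 363/4736
mR = 1/2·sL + -1/2·sR = 171/9472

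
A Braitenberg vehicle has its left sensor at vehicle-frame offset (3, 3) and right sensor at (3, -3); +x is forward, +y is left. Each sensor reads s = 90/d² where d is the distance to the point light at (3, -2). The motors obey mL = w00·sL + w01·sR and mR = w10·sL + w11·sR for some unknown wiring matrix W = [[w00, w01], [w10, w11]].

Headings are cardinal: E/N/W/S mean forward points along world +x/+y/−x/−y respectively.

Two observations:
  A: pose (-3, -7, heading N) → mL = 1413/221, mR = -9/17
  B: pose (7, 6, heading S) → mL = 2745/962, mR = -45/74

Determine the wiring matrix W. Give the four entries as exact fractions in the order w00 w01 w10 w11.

obs A: pose=(-3,-7,N) → sL=18/17, sR=90/13, mL=1413/221, mR=-9/17
obs B: pose=(7,6,S) → sL=45/37, sR=45/13, mL=2745/962, mR=-45/74
sensor matrix S = [[18/17, 90/13], [45/37, 45/13]]; det S = -38880/8177
solve [mL_A; mL_B] = S·[w00; w01] and [mR_A; mR_B] = S·[w10; w11]:
  w00 = -1/2, w01 = 1, w10 = -1/2, w11 = 0

-1/2 1 -1/2 0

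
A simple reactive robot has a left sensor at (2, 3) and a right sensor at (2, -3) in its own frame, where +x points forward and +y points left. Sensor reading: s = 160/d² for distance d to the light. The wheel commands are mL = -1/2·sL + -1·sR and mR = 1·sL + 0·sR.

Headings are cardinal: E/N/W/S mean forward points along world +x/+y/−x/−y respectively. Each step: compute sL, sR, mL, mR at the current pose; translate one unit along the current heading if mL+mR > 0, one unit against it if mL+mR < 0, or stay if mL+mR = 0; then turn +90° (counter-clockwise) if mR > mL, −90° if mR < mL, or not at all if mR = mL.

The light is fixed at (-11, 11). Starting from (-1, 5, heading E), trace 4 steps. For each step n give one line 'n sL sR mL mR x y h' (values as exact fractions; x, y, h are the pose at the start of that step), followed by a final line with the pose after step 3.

n=0: pose=(-1,5,E); sL=160/153, sR=32/45; mL=-944/765, mR=160/153; mL+mR=-16/85 → advance -1; mR−mL=1744/765 → turn +1·90°
n=1: pose=(-2,5,N); sL=40/13, sR=1; mL=-33/13, mR=40/13; mL+mR=7/13 → advance +1; mR−mL=73/13 → turn +1·90°
n=2: pose=(-2,6,W); sL=160/113, sR=160/53; mL=-22320/5989, mR=160/113; mL+mR=-13840/5989 → advance -1; mR−mL=30800/5989 → turn +1·90°
n=3: pose=(-1,6,S); sL=80/109, sR=80/49; mL=-10680/5341, mR=80/109; mL+mR=-6760/5341 → advance -1; mR−mL=14600/5341 → turn +1·90°

0 160/153 32/45 -944/765 160/153 -1 5 E
1 40/13 1 -33/13 40/13 -2 5 N
2 160/113 160/53 -22320/5989 160/113 -2 6 W
3 80/109 80/49 -10680/5341 80/109 -1 6 S
final -1 7 E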